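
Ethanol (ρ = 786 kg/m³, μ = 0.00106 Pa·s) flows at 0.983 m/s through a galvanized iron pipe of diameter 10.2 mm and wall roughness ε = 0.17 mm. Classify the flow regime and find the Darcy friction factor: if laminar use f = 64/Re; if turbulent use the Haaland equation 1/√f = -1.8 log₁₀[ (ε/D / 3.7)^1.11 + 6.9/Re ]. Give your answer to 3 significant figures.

f ≈ 0.0507

Re = ρVD/μ = 786·0.983·0.0102/0.00106 = 7435.
Re > 4000 → turbulent. ε/D = 0.00017/0.0102 = 0.0167; Haaland: 1/√f = -1.8 log₁₀[0.00249 + 0.000928] = 4.44, so f = 0.05073.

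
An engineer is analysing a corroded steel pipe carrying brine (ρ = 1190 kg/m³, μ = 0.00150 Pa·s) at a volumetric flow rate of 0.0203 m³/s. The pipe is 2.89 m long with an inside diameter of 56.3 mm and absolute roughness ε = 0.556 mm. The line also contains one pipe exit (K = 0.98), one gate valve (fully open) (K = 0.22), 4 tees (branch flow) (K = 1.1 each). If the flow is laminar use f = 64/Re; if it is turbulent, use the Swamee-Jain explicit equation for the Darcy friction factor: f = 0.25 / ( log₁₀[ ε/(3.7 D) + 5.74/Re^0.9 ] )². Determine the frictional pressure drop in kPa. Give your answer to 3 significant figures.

ΔP ≈ 299 kPa

Cross-sectional area A = πD²/4 = π(0.0563)²/4 = 0.002489 m²; mean velocity V = Q/A = 0.0203/0.002489 = 8.154 m/s.
Reynolds number Re = ρVD/μ = 1190 · 8.154 · 0.0563 / 0.0015 = 3.642e+05.
Re > 4000 → turbulent. Relative roughness ε/D = 0.000556/0.0563 = 0.00988. Swamee-Jain: f = 0.25/(log₁₀[0.00988/3.7 + 5.74/3.642e+05^0.9])² = 0.25/(log₁₀[0.00267 + 5.67e-05])² = 0.25/(-2.565)² = 0.03801.
Total minor-loss coefficient ΣK = 1·0.98 + 1·0.22 + 4·1.1 = 5.6.
ΔP = [f·L/D + ΣK]·(ρV²/2) = [0.03801·2.89/0.0563 + 5.6]·(1190·8.154²/2) = [1.951 + 5.6]·3.956e+04 = 2.988e+05 Pa.
ΔP = 2.988e+05 Pa = 299 kPa.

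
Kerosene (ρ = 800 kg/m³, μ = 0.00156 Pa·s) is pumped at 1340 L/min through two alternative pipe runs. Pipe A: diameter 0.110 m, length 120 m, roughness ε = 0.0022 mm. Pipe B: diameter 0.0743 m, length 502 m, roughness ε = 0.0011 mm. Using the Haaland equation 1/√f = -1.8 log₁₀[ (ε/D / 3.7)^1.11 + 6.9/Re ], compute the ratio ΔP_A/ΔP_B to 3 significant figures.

ΔP_A/ΔP_B ≈ 0.0363

Pipe A: V = Q/A = 0.02233/0.009503 = 2.35 m/s; Re = 1.326e+05; ε/D = 2e-05; Haaland → f = 0.01691; ΔP_A = f(L/D)(ρV²/2) = 4.076e+04 Pa.
Pipe B: V = Q/A = 0.02233/0.004336 = 5.151 m/s; Re = 1.963e+05; ε/D = 1.48e-05; Haaland → f = 0.01565; ΔP_B = f(L/D)(ρV²/2) = 1.122e+06 Pa.
ΔP_A/ΔP_B = 4.076e+04/1.122e+06 = 0.0363.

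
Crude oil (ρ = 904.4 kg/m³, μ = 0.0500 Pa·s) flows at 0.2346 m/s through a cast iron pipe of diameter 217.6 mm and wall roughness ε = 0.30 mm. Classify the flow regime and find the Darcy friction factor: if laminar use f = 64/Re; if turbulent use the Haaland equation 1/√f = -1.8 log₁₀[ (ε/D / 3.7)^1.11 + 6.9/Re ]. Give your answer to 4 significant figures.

f ≈ 0.06931

Re = ρVD/μ = 904.4·0.2346·0.2176/0.05 = 923.4.
Re < 2300 → laminar, so f = 64/Re = 0.06931 (roughness is irrelevant in laminar flow).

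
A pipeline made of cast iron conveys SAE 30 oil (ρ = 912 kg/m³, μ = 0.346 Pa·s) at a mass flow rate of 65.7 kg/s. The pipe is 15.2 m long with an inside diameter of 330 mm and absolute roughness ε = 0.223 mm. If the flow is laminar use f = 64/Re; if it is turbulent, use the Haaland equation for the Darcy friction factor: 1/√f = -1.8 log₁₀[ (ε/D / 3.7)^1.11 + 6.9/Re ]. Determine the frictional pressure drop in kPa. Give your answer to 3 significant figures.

A = πD²/4 = π(0.33)²/4 = 0.08553 m²; mean velocity V = ṁ/(ρA) = 65.7/(912 · 0.08553) = 0.8423 m/s.
Reynolds number Re = ρVD/μ = 912 · 0.8423 · 0.33 / 0.346 = 732.6.
Re < 2300 → laminar flow, so f = 64/Re = 64/732.6 = 0.08736 (the turbulent correlation is not needed).
Darcy-Weisbach: ΔP = f(L/D)(ρV²/2) = 0.08736·(15.2/0.33)·(912·0.8423²/2) = 0.08736·46.06·323.5 = 1302 Pa.
ΔP = 1302 Pa = 1.30 kPa.

ΔP ≈ 1.30 kPa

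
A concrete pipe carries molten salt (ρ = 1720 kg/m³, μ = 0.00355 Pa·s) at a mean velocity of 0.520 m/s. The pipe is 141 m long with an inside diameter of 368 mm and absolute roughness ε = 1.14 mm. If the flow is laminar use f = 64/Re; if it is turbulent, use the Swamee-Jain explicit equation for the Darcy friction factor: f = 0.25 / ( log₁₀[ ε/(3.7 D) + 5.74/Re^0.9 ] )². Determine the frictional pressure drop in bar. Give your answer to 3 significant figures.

ΔP ≈ 0.0250 bar

Reynolds number Re = ρVD/μ = 1720 · 0.52 · 0.368 / 0.00355 = 9.272e+04.
Re > 4000 → turbulent. Relative roughness ε/D = 0.00114/0.368 = 0.0031. Swamee-Jain: f = 0.25/(log₁₀[0.0031/3.7 + 5.74/9.272e+04^0.9])² = 0.25/(log₁₀[0.000837 + 0.000194])² = 0.25/(-2.987)² = 0.02803.
Darcy-Weisbach: ΔP = f(L/D)(ρV²/2) = 0.02803·(141/0.368)·(1720·0.52²/2) = 0.02803·383.2·232.5 = 2497 Pa.
ΔP = 2497 Pa = 0.0250 bar.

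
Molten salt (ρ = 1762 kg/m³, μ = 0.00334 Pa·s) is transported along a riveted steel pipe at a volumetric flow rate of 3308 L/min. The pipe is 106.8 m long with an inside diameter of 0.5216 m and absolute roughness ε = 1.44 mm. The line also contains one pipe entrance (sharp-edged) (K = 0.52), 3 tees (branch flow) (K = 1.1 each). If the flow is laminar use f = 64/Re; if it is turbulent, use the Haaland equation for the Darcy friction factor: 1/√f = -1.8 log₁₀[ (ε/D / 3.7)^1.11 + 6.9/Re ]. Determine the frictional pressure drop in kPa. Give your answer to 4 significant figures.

Q = 3308 L/min = 3308/60000 = 0.05513 m³/s.
Cross-sectional area A = πD²/4 = π(0.5216)²/4 = 0.2137 m²; mean velocity V = Q/A = 0.05513/0.2137 = 0.258 m/s.
Reynolds number Re = ρVD/μ = 1762 · 0.258 · 0.5216 / 0.00334 = 7.1e+04.
Re > 4000 → turbulent. Relative roughness ε/D = 0.00144/0.5216 = 0.00276. Haaland: 1/√f = -1.8 log₁₀[(0.00276/3.7)^1.11 + 6.9/7.1e+04] = -1.8 log₁₀[0.000338 + 9.72e-05] = 6.051, so f = 0.02732.
Total minor-loss coefficient ΣK = 1·0.52 + 3·1.1 = 3.82.
ΔP = [f·L/D + ΣK]·(ρV²/2) = [0.02732·106.8/0.5216 + 3.82]·(1762·0.258²/2) = [5.593 + 3.82]·58.65 = 552.1 Pa.
ΔP = 552.1 Pa = 0.5521 kPa.

ΔP ≈ 0.5521 kPa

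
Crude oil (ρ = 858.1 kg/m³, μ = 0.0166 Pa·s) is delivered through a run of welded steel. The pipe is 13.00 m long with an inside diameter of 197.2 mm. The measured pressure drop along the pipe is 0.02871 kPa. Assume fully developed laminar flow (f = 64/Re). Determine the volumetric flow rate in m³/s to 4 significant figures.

For laminar flow, f = 64/Re with Re = ρVD/μ, so Darcy-Weisbach reduces to ΔP = 32μLV/D². Solving for V: V = ΔP·D²/(32μL) = 28.71·(0.1972)²/(32·0.0166·13) = 0.1617 m/s.
Check: Re = ρVD/μ = 858.1·0.1617·0.1972/0.0166 = 1648 < 2300, so the laminar assumption holds.
Q = V·A = 0.1617·(π/4·0.1972²) = 0.004938 m³/s = 0.004938 m³/s.

Q ≈ 0.004938 m³/s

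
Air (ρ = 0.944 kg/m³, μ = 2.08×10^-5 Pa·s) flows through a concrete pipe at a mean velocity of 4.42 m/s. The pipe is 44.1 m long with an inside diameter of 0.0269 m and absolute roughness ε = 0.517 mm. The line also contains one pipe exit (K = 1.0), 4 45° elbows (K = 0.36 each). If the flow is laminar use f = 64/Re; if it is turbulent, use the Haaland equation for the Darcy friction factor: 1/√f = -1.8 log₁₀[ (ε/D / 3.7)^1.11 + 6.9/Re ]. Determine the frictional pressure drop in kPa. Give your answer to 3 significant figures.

ΔP ≈ 0.848 kPa

Reynolds number Re = ρVD/μ = 0.944 · 4.42 · 0.0269 / 2.08e-05 = 5396.
Re > 4000 → turbulent. Relative roughness ε/D = 0.000517/0.0269 = 0.0192. Haaland: 1/√f = -1.8 log₁₀[(0.0192/3.7)^1.11 + 6.9/5396] = -1.8 log₁₀[0.00291 + 0.00128] = 4.28, so f = 0.05459.
Total minor-loss coefficient ΣK = 1·1 + 4·0.36 = 2.44.
ΔP = [f·L/D + ΣK]·(ρV²/2) = [0.05459·44.1/0.0269 + 2.44]·(0.944·4.42²/2) = [89.5 + 2.44]·9.221 = 847.8 Pa.
ΔP = 847.8 Pa = 0.848 kPa.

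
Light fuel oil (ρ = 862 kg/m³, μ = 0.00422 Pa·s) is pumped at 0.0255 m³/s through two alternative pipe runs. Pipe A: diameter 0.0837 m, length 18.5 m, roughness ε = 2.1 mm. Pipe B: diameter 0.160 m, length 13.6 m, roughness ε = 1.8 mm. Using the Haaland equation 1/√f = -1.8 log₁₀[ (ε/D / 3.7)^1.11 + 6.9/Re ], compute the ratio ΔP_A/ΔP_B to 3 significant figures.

ΔP_A/ΔP_B ≈ 45.7

Pipe A: V = Q/A = 0.0255/0.005502 = 4.634 m/s; Re = 7.924e+04; ε/D = 0.0251; Haaland → f = 0.05369; ΔP_A = f(L/D)(ρV²/2) = 1.098e+05 Pa.
Pipe B: V = Q/A = 0.0255/0.02011 = 1.268 m/s; Re = 4.145e+04; ε/D = 0.0112; Haaland → f = 0.04078; ΔP_B = f(L/D)(ρV²/2) = 2403 Pa.
ΔP_A/ΔP_B = 1.098e+05/2403 = 45.7.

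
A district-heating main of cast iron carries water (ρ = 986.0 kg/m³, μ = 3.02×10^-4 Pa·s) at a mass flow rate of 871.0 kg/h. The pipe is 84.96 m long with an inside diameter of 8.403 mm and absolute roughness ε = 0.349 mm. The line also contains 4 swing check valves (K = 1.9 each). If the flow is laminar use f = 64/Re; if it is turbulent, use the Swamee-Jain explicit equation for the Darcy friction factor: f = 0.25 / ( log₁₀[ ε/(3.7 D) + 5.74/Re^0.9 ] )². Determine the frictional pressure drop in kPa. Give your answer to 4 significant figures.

ΔP ≈ 6529 kPa

ṁ = 871.0 kg/h = 871.0/3600 = 0.2419 kg/s.
A = πD²/4 = π(0.008403)²/4 = 5.546e-05 m²; mean velocity V = ṁ/(ρA) = 0.2419/(986 · 5.546e-05) = 4.425 m/s.
Reynolds number Re = ρVD/μ = 986 · 4.425 · 0.008403 / 0.000302 = 1.214e+05.
Re > 4000 → turbulent. Relative roughness ε/D = 0.000349/0.008403 = 0.0415. Swamee-Jain: f = 0.25/(log₁₀[0.0415/3.7 + 5.74/1.214e+05^0.9])² = 0.25/(log₁₀[0.0112 + 0.000152])² = 0.25/(-1.944)² = 0.06616.
Total minor-loss coefficient ΣK = 4·1.9 = 7.6.
ΔP = [f·L/D + ΣK]·(ρV²/2) = [0.06616·84.96/0.008403 + 7.6]·(986·4.425²/2) = [668.9 + 7.6]·9652 = 6.529e+06 Pa.
ΔP = 6.529e+06 Pa = 6529 kPa.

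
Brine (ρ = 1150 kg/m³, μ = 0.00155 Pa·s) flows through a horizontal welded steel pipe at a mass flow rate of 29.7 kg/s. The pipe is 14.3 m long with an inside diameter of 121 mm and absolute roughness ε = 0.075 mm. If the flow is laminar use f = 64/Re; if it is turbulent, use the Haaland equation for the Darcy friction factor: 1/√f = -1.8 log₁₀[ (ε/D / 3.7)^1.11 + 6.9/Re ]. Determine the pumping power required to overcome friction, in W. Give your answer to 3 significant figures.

P ≈ 170 W

A = πD²/4 = π(0.121)²/4 = 0.0115 m²; mean velocity V = ṁ/(ρA) = 29.7/(1150 · 0.0115) = 2.246 m/s.
Reynolds number Re = ρVD/μ = 1150 · 2.246 · 0.121 / 0.00155 = 2.016e+05.
Re > 4000 → turbulent. Relative roughness ε/D = 7.5e-05/0.121 = 0.00062. Haaland: 1/√f = -1.8 log₁₀[(0.00062/3.7)^1.11 + 6.9/2.016e+05] = -1.8 log₁₀[6.44e-05 + 3.42e-05] = 7.211, so f = 0.01923.
Darcy-Weisbach: ΔP = f(L/D)(ρV²/2) = 0.01923·(14.3/0.121)·(1150·2.246²/2) = 0.01923·118.2·2900 = 6592 Pa.
Q = ṁ/ρ = 29.7/1150 = 0.02583 m³/s.
Pumping power P = QΔP = 0.02583·6592 = 170.2 W = 170 W.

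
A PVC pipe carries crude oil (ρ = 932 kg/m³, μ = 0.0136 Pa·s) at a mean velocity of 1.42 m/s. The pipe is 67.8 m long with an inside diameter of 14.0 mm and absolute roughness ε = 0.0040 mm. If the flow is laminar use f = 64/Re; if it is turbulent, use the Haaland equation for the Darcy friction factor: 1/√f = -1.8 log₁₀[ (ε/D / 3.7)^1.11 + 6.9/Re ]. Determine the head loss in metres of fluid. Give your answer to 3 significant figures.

Reynolds number Re = ρVD/μ = 932 · 1.42 · 0.014 / 0.0136 = 1362.
Re < 2300 → laminar flow, so f = 64/Re = 64/1362 = 0.04698 (the turbulent correlation is not needed).
Darcy-Weisbach: ΔP = f(L/D)(ρV²/2) = 0.04698·(67.8/0.014)·(932·1.42²/2) = 0.04698·4843·939.6 = 2.138e+05 Pa.
Head loss h_f = ΔP/(ρg) = 2.138e+05/(932·9.81) = 23.4 m.

h_f ≈ 23.4 m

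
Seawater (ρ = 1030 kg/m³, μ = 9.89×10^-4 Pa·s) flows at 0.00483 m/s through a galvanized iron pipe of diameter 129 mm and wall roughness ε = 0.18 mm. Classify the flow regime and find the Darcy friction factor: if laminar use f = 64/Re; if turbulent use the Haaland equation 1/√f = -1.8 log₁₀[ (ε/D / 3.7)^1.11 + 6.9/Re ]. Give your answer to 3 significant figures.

Re = ρVD/μ = 1030·0.00483·0.129/0.000989 = 648.9.
Re < 2300 → laminar, so f = 64/Re = 0.09863 (roughness is irrelevant in laminar flow).

f ≈ 0.0986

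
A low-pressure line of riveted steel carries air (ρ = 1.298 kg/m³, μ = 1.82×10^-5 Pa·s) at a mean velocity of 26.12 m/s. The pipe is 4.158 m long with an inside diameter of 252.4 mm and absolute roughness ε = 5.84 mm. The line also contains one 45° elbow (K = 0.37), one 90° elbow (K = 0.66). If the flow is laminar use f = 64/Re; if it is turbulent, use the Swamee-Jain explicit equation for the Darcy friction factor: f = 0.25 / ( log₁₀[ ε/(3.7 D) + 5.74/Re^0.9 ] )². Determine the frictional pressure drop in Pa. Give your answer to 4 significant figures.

ΔP ≈ 832.6 Pa

Reynolds number Re = ρVD/μ = 1.298 · 26.12 · 0.2524 / 1.82e-05 = 4.702e+05.
Re > 4000 → turbulent. Relative roughness ε/D = 0.00584/0.2524 = 0.0231. Swamee-Jain: f = 0.25/(log₁₀[0.0231/3.7 + 5.74/4.702e+05^0.9])² = 0.25/(log₁₀[0.00625 + 4.51e-05])² = 0.25/(-2.201)² = 0.05162.
Total minor-loss coefficient ΣK = 1·0.37 + 1·0.66 = 1.03.
ΔP = [f·L/D + ΣK]·(ρV²/2) = [0.05162·4.158/0.2524 + 1.03]·(1.298·26.12²/2) = [0.8503 + 1.03]·442.8 = 832.6 Pa.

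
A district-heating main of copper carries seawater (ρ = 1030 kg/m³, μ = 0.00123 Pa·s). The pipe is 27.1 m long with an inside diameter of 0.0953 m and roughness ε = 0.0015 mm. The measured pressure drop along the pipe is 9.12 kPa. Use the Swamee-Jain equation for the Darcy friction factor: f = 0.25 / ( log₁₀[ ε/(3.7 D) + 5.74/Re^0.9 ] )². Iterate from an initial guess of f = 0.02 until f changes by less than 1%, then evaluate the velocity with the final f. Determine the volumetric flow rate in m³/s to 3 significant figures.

Q ≈ 0.0139 m³/s

Rearranging Darcy-Weisbach: V = √(2·ΔP·D/(f·L·ρ)). With ε/D = 1.5e-06/0.0953 = 1.57e-05, iterate starting from f = 0.02:
  f = 0.02 → V = √(2·9120·0.0953/(0.02·27.1·1030)) = 1.765 m/s; Re = ρVD/μ = 1.408e+05; f → 0.01677
  f = 0.01677 → V = 1.927 m/s; Re = 1.538e+05; f → 0.01648
  f = 0.01648 → V = 1.944 m/s; Re = 1.551e+05; f → 0.01645
Converged (Δf/f < 1%). With the final f = 0.01645: V = √(2·9120·0.0953/(0.01645·27.1·1030)) = 1.945 m/s.
Q = V·A = 1.945·(π/4·0.0953²) = 0.01388 m³/s = 0.0139 m³/s.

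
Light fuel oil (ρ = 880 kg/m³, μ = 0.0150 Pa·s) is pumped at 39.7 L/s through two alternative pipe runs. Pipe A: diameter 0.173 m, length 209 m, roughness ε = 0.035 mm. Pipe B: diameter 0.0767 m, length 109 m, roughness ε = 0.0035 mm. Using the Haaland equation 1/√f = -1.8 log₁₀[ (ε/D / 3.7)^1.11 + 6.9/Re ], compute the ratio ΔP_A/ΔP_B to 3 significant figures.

Pipe A: V = Q/A = 0.0397/0.02351 = 1.689 m/s; Re = 1.714e+04; ε/D = 0.000202; Haaland → f = 0.02709; ΔP_A = f(L/D)(ρV²/2) = 4.107e+04 Pa.
Pipe B: V = Q/A = 0.0397/0.00462 = 8.592 m/s; Re = 3.866e+04; ε/D = 4.56e-05; Haaland → f = 0.02207; ΔP_B = f(L/D)(ρV²/2) = 1.019e+06 Pa.
ΔP_A/ΔP_B = 4.107e+04/1.019e+06 = 0.0403.

ΔP_A/ΔP_B ≈ 0.0403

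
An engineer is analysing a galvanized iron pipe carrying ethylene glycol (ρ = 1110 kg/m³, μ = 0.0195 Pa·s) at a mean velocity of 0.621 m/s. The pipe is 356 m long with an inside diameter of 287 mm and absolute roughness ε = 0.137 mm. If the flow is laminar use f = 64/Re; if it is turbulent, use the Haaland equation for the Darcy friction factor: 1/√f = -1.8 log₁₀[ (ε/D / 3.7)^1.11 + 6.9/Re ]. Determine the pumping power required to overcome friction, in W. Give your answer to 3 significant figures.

P ≈ 334 W

Reynolds number Re = ρVD/μ = 1110 · 0.621 · 0.287 / 0.0195 = 1.015e+04.
Re > 4000 → turbulent. Relative roughness ε/D = 0.000137/0.287 = 0.000477. Haaland: 1/√f = -1.8 log₁₀[(0.000477/3.7)^1.11 + 6.9/1.015e+04] = -1.8 log₁₀[4.82e-05 + 0.00068] = 5.648, so f = 0.03135.
Darcy-Weisbach: ΔP = f(L/D)(ρV²/2) = 0.03135·(356/0.287)·(1110·0.621²/2) = 0.03135·1240·214 = 8323 Pa.
Q = V·A = 0.621·0.06469 = 0.04017 m³/s.
Pumping power P = QΔP = 0.04017·8323 = 334.4 W = 334 W.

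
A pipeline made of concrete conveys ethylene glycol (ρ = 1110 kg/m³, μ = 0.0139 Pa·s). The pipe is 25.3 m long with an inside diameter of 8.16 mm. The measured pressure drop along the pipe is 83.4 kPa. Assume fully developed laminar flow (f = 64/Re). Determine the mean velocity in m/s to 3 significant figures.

V ≈ 0.493 m/s

For laminar flow, f = 64/Re with Re = ρVD/μ, so Darcy-Weisbach reduces to ΔP = 32μLV/D². Solving for V: V = ΔP·D²/(32μL) = 8.34e+04·(0.00816)²/(32·0.0139·25.3) = 0.4935 m/s.
Check: Re = ρVD/μ = 1110·0.4935·0.00816/0.0139 = 321.6 < 2300, so the laminar assumption holds.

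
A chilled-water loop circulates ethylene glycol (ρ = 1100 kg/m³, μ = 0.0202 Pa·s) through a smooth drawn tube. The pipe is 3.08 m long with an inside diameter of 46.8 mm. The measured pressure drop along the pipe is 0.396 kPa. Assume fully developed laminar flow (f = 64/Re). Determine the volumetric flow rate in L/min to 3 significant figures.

For laminar flow, f = 64/Re with Re = ρVD/μ, so Darcy-Weisbach reduces to ΔP = 32μLV/D². Solving for V: V = ΔP·D²/(32μL) = 396·(0.0468)²/(32·0.0202·3.08) = 0.4356 m/s.
Check: Re = ρVD/μ = 1100·0.4356·0.0468/0.0202 = 1110 < 2300, so the laminar assumption holds.
Q = V·A = 0.4356·(π/4·0.0468²) = 0.0007494 m³/s = 45.0 L/min.

Q ≈ 45.0 L/min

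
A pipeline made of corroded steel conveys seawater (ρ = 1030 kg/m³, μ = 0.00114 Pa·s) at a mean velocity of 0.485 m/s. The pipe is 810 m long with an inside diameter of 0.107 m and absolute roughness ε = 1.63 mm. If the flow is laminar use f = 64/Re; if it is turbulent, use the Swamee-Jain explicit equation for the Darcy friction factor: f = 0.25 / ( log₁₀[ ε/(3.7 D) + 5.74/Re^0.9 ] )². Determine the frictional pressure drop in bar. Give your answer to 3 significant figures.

ΔP ≈ 0.415 bar

Reynolds number Re = ρVD/μ = 1030 · 0.485 · 0.107 / 0.00114 = 4.689e+04.
Re > 4000 → turbulent. Relative roughness ε/D = 0.00163/0.107 = 0.0152. Swamee-Jain: f = 0.25/(log₁₀[0.0152/3.7 + 5.74/4.689e+04^0.9])² = 0.25/(log₁₀[0.00412 + 0.000359])² = 0.25/(-2.349)² = 0.0453.
Darcy-Weisbach: ΔP = f(L/D)(ρV²/2) = 0.0453·(810/0.107)·(1030·0.485²/2) = 0.0453·7570·121.1 = 4.155e+04 Pa.
ΔP = 4.155e+04 Pa = 0.415 bar.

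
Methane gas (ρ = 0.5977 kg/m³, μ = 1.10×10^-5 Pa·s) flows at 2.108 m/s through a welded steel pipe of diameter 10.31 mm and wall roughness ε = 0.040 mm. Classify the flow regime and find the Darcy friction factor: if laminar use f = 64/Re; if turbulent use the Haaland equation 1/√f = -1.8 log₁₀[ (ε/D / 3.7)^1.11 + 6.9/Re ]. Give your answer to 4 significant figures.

Re = ρVD/μ = 0.5977·2.108·0.01031/1.1e-05 = 1181.
Re < 2300 → laminar, so f = 64/Re = 0.0542 (roughness is irrelevant in laminar flow).

f ≈ 0.05420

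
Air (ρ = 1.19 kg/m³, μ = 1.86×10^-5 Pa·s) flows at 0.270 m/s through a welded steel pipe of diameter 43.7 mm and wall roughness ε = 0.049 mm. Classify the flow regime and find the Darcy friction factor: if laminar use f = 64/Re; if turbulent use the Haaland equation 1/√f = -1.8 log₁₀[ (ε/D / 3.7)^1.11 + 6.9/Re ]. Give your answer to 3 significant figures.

f ≈ 0.0848

Re = ρVD/μ = 1.19·0.27·0.0437/1.86e-05 = 754.9.
Re < 2300 → laminar, so f = 64/Re = 0.08478 (roughness is irrelevant in laminar flow).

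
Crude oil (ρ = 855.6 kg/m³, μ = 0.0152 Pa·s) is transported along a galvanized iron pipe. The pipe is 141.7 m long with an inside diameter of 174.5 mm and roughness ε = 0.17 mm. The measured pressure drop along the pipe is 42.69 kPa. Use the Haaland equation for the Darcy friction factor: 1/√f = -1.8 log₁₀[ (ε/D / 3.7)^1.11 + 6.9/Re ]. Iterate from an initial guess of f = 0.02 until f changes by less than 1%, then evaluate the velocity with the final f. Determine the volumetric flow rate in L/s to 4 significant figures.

Rearranging Darcy-Weisbach: V = √(2·ΔP·D/(f·L·ρ)). With ε/D = 0.00017/0.1745 = 0.000974, iterate starting from f = 0.02:
  f = 0.02 → V = √(2·4.269e+04·0.1745/(0.02·141.7·855.6)) = 2.479 m/s; Re = ρVD/μ = 2.435e+04; f → 0.02655
  f = 0.02655 → V = 2.151 m/s; Re = 2.113e+04; f → 0.02728
  f = 0.02728 → V = 2.122 m/s; Re = 2.085e+04; f → 0.02735
Converged (Δf/f < 1%). With the final f = 0.02735: V = √(2·4.269e+04·0.1745/(0.02735·141.7·855.6)) = 2.12 m/s.
Q = V·A = 2.12·(π/4·0.1745²) = 0.05069 m³/s = 50.69 L/s.

Q ≈ 50.69 L/s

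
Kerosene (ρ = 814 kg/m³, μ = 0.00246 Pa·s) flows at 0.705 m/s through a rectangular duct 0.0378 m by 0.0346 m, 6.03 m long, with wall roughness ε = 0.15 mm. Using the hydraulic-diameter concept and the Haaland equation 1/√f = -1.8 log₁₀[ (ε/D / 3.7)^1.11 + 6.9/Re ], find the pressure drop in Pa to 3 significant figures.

ΔP ≈ 1270 Pa

Hydraulic diameter D_h = 4A/P = 4·(0.0378·0.0346)/(2·(0.0378+0.0346)) = 0.005232/0.1448 = 0.03613 m.
Re = ρVD_h/μ = 814·0.705·0.03613/0.00246 = 8428.
ε/D_h = 0.00015/0.03613 = 0.00415; Haaland gives 1/√f = -1.8 log₁₀[0.000532+0.000819] = 5.165, so f = 0.03748.
ΔP = f(L/D_h)(ρV²/2) = 0.03748·6.03/0.03613·202.3 = 1265 Pa.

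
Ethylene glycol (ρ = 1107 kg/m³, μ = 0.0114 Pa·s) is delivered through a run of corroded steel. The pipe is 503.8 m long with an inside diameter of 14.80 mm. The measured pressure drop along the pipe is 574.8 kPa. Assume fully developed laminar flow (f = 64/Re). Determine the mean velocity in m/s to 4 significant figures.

V ≈ 0.6851 m/s

For laminar flow, f = 64/Re with Re = ρVD/μ, so Darcy-Weisbach reduces to ΔP = 32μLV/D². Solving for V: V = ΔP·D²/(32μL) = 5.748e+05·(0.0148)²/(32·0.0114·503.8) = 0.6851 m/s.
Check: Re = ρVD/μ = 1107·0.6851·0.0148/0.0114 = 984.5 < 2300, so the laminar assumption holds.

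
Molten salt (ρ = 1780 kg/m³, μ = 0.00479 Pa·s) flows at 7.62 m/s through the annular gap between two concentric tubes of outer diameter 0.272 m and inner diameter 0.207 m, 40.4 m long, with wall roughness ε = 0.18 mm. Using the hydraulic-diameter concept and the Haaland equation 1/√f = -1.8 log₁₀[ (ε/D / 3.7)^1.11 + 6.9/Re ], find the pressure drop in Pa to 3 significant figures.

Hydraulic diameter D_h = 4A/P = D_o - D_i = 0.272 - 0.207 = 0.065 m.
Re = ρVD_h/μ = 1780·7.62·0.065/0.00479 = 1.841e+05.
ε/D_h = 0.00018/0.065 = 0.00277; Haaland gives 1/√f = -1.8 log₁₀[0.000339+3.75e-05] = 6.163, so f = 0.02632.
ΔP = f(L/D_h)(ρV²/2) = 0.02632·40.4/0.065·5.168e+04 = 8.455e+05 Pa.

ΔP ≈ 846000 Pa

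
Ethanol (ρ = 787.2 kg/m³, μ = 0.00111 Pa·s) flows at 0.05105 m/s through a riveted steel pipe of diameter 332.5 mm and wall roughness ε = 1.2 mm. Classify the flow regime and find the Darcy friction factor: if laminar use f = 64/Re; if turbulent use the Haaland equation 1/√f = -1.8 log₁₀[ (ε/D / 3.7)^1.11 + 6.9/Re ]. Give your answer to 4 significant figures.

f ≈ 0.03457

Re = ρVD/μ = 787.2·0.05105·0.3325/0.00111 = 1.204e+04.
Re > 4000 → turbulent. ε/D = 0.0012/0.3325 = 0.00361; Haaland: 1/√f = -1.8 log₁₀[0.000455 + 0.000573] = 5.378, so f = 0.03457.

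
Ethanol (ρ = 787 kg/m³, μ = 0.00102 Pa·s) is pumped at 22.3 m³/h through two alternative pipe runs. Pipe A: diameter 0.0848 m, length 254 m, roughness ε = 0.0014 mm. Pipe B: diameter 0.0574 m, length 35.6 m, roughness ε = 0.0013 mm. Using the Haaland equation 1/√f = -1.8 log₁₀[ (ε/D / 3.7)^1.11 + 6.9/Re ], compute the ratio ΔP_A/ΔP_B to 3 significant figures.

Pipe A: V = Q/A = 0.006194/0.005648 = 1.097 m/s; Re = 7.176e+04; ε/D = 1.65e-05; Haaland → f = 0.01918; ΔP_A = f(L/D)(ρV²/2) = 2.719e+04 Pa.
Pipe B: V = Q/A = 0.006194/0.002588 = 2.394 m/s; Re = 1.06e+05; ε/D = 2.26e-05; Haaland → f = 0.0177; ΔP_B = f(L/D)(ρV²/2) = 2.475e+04 Pa.
ΔP_A/ΔP_B = 2.719e+04/2.475e+04 = 1.10.

ΔP_A/ΔP_B ≈ 1.10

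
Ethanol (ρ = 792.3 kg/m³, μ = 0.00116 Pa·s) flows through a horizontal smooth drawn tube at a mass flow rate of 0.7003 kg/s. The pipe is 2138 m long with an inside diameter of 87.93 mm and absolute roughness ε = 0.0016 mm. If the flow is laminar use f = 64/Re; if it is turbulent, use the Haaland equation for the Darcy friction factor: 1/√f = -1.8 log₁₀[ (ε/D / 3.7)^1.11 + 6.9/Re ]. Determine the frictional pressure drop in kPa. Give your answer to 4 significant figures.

ΔP ≈ 6.546 kPa

A = πD²/4 = π(0.08793)²/4 = 0.006072 m²; mean velocity V = ṁ/(ρA) = 0.7003/(792.3 · 0.006072) = 0.1456 m/s.
Reynolds number Re = ρVD/μ = 792.3 · 0.1456 · 0.08793 / 0.00116 = 8742.
Re > 4000 → turbulent. Relative roughness ε/D = 1.6e-06/0.08793 = 1.82e-05. Haaland: 1/√f = -1.8 log₁₀[(1.82e-05/3.7)^1.11 + 6.9/8742] = -1.8 log₁₀[1.28e-06 + 0.000789] = 5.584, so f = 0.03207.
Darcy-Weisbach: ΔP = f(L/D)(ρV²/2) = 0.03207·(2138/0.08793)·(792.3·0.1456²/2) = 0.03207·2.431e+04·8.393 = 6546 Pa.
ΔP = 6546 Pa = 6.546 kPa.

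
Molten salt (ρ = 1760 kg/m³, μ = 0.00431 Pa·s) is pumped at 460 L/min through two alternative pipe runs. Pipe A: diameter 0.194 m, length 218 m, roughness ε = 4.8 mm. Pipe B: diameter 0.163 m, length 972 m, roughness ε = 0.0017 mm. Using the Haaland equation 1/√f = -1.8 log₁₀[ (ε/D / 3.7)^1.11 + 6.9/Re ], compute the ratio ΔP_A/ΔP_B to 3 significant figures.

Pipe A: V = Q/A = 0.007667/0.02956 = 0.2594 m/s; Re = 2.055e+04; ε/D = 0.0247; Haaland → f = 0.05459; ΔP_A = f(L/D)(ρV²/2) = 3632 Pa.
Pipe B: V = Q/A = 0.007667/0.02087 = 0.3674 m/s; Re = 2.445e+04; ε/D = 1.04e-05; Haaland → f = 0.02451; ΔP_B = f(L/D)(ρV²/2) = 1.736e+04 Pa.
ΔP_A/ΔP_B = 3632/1.736e+04 = 0.209.

ΔP_A/ΔP_B ≈ 0.209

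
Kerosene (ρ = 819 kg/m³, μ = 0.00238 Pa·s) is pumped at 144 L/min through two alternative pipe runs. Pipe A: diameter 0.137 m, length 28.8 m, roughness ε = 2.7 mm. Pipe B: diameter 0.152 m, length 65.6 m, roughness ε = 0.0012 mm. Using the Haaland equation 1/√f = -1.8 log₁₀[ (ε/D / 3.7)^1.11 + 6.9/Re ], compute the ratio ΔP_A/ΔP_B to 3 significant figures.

Pipe A: V = Q/A = 0.0024/0.01474 = 0.1628 m/s; Re = 7676; ε/D = 0.0197; Haaland → f = 0.05316; ΔP_A = f(L/D)(ρV²/2) = 121.3 Pa.
Pipe B: V = Q/A = 0.0024/0.01815 = 0.1323 m/s; Re = 6918; ε/D = 7.89e-06; Haaland → f = 0.03427; ΔP_B = f(L/D)(ρV²/2) = 106 Pa.
ΔP_A/ΔP_B = 121.3/106 = 1.14.

ΔP_A/ΔP_B ≈ 1.14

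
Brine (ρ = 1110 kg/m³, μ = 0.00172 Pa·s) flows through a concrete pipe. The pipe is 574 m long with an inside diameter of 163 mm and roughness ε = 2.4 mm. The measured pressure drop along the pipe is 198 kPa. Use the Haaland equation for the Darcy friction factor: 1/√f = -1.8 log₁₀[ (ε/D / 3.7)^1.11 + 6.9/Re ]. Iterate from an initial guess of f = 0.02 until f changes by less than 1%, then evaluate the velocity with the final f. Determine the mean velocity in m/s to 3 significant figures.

Rearranging Darcy-Weisbach: V = √(2·ΔP·D/(f·L·ρ)). With ε/D = 0.0024/0.163 = 0.0147, iterate starting from f = 0.02:
  f = 0.02 → V = √(2·1.98e+05·0.163/(0.02·574·1110)) = 2.251 m/s; Re = ρVD/μ = 2.368e+05; f → 0.04367
  f = 0.04367 → V = 1.523 m/s; Re = 1.602e+05; f → 0.04376
Converged (Δf/f < 1%). With the final f = 0.04376: V = √(2·1.98e+05·0.163/(0.04376·574·1110)) = 1.521 m/s.

V ≈ 1.52 m/s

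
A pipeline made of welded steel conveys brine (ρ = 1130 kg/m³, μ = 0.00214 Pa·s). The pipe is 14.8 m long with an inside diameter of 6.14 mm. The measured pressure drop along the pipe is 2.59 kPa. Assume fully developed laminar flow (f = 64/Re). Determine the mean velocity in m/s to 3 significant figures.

V ≈ 0.0963 m/s

For laminar flow, f = 64/Re with Re = ρVD/μ, so Darcy-Weisbach reduces to ΔP = 32μLV/D². Solving for V: V = ΔP·D²/(32μL) = 2590·(0.00614)²/(32·0.00214·14.8) = 0.09634 m/s.
Check: Re = ρVD/μ = 1130·0.09634·0.00614/0.00214 = 312.4 < 2300, so the laminar assumption holds.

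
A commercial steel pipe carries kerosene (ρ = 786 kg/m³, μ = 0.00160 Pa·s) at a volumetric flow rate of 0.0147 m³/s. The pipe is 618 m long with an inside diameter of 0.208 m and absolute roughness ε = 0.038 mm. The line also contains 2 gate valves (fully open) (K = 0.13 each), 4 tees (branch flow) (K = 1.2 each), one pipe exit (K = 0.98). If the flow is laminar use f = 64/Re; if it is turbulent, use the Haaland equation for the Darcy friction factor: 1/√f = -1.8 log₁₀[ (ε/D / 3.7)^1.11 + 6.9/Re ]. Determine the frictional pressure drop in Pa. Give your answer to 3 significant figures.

ΔP ≈ 5210 Pa

Cross-sectional area A = πD²/4 = π(0.208)²/4 = 0.03398 m²; mean velocity V = Q/A = 0.0147/0.03398 = 0.4326 m/s.
Reynolds number Re = ρVD/μ = 786 · 0.4326 · 0.208 / 0.0016 = 4.42e+04.
Re > 4000 → turbulent. Relative roughness ε/D = 3.8e-05/0.208 = 0.000183. Haaland: 1/√f = -1.8 log₁₀[(0.000183/3.7)^1.11 + 6.9/4.42e+04] = -1.8 log₁₀[1.66e-05 + 0.000156] = 6.773, so f = 0.0218.
Total minor-loss coefficient ΣK = 2·0.13 + 4·1.2 + 1·0.98 = 6.04.
ΔP = [f·L/D + ΣK]·(ρV²/2) = [0.0218·618/0.208 + 6.04]·(786·0.4326²/2) = [64.77 + 6.04]·73.55 = 5208 Pa.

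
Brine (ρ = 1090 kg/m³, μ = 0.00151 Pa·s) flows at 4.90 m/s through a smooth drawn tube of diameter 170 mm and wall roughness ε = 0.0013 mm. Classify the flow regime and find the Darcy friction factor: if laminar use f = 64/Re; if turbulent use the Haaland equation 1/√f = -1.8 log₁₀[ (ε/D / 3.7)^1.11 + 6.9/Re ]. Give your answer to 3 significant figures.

Re = ρVD/μ = 1090·4.9·0.17/0.00151 = 6.013e+05.
Re > 4000 → turbulent. ε/D = 1.3e-06/0.17 = 7.65e-06; Haaland: 1/√f = -1.8 log₁₀[4.9e-07 + 1.15e-05] = 8.86, so f = 0.01274.

f ≈ 0.0127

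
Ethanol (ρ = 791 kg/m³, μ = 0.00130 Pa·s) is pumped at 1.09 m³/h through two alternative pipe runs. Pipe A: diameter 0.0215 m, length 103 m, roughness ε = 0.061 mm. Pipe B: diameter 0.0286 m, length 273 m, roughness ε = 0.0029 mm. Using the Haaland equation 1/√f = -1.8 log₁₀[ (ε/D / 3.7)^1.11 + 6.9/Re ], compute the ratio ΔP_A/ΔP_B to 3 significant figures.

ΔP_A/ΔP_B ≈ 1.64

Pipe A: V = Q/A = 0.0003028/0.0003631 = 0.834 m/s; Re = 1.091e+04; ε/D = 0.00284; Haaland → f = 0.0341; ΔP_A = f(L/D)(ρV²/2) = 4.494e+04 Pa.
Pipe B: V = Q/A = 0.0003028/0.0006424 = 0.4713 m/s; Re = 8202; ε/D = 0.000101; Haaland → f = 0.03273; ΔP_B = f(L/D)(ρV²/2) = 2.745e+04 Pa.
ΔP_A/ΔP_B = 4.494e+04/2.745e+04 = 1.64.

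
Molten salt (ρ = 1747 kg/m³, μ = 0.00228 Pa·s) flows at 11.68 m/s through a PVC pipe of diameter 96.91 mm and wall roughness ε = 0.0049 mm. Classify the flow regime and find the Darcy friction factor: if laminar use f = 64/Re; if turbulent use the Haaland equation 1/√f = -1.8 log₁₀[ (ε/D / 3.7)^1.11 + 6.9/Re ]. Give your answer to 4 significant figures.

f ≈ 0.01274

Re = ρVD/μ = 1747·11.68·0.09691/0.00228 = 8.673e+05.
Re > 4000 → turbulent. ε/D = 4.9e-06/0.09691 = 5.06e-05; Haaland: 1/√f = -1.8 log₁₀[3.99e-06 + 7.96e-06] = 8.861, so f = 0.01274.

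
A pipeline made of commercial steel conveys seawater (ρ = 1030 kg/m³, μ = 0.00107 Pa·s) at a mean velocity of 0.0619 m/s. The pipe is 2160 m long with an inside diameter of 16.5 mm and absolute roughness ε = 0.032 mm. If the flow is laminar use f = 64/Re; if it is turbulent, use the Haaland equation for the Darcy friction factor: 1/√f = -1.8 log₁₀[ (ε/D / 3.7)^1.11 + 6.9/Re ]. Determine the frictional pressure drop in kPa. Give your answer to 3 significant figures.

ΔP ≈ 16.8 kPa

Reynolds number Re = ρVD/μ = 1030 · 0.0619 · 0.0165 / 0.00107 = 983.2.
Re < 2300 → laminar flow, so f = 64/Re = 64/983.2 = 0.0651 (the turbulent correlation is not needed).
Darcy-Weisbach: ΔP = f(L/D)(ρV²/2) = 0.0651·(2160/0.0165)·(1030·0.0619²/2) = 0.0651·1.309e+05·1.973 = 1.682e+04 Pa.
ΔP = 1.682e+04 Pa = 16.8 kPa.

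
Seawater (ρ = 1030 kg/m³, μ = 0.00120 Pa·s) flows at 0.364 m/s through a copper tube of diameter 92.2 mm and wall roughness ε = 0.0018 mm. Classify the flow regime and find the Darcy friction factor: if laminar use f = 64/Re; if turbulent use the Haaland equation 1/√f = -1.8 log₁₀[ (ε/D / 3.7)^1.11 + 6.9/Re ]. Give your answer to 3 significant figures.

Re = ρVD/μ = 1030·0.364·0.0922/0.0012 = 2.881e+04.
Re > 4000 → turbulent. ε/D = 1.8e-06/0.0922 = 1.95e-05; Haaland: 1/√f = -1.8 log₁₀[1.39e-06 + 0.00024] = 6.513, so f = 0.02358.

f ≈ 0.0236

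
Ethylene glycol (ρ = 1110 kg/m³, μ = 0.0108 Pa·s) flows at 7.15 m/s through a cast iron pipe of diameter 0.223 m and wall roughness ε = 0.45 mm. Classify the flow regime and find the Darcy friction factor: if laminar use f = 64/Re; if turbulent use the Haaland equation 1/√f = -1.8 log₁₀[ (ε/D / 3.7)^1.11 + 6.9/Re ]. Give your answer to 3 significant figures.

f ≈ 0.0245

Re = ρVD/μ = 1110·7.15·0.223/0.0108 = 1.639e+05.
Re > 4000 → turbulent. ε/D = 0.00045/0.223 = 0.00202; Haaland: 1/√f = -1.8 log₁₀[0.000239 + 4.21e-05] = 6.393, so f = 0.02447.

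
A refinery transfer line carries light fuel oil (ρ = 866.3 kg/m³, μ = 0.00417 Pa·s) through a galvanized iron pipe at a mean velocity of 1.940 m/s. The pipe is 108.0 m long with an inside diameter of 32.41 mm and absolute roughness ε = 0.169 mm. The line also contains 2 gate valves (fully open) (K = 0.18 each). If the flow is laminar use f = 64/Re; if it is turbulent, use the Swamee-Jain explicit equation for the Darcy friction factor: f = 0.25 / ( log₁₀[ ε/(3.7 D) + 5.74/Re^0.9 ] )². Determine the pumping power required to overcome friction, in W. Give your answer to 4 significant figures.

Reynolds number Re = ρVD/μ = 866.3 · 1.94 · 0.03241 / 0.00417 = 1.306e+04.
Re > 4000 → turbulent. Relative roughness ε/D = 0.000169/0.03241 = 0.00521. Swamee-Jain: f = 0.25/(log₁₀[0.00521/3.7 + 5.74/1.306e+04^0.9])² = 0.25/(log₁₀[0.00141 + 0.00113])² = 0.25/(-2.595)² = 0.03713.
Total minor-loss coefficient ΣK = 2·0.18 = 0.36.
ΔP = [f·L/D + ΣK]·(ρV²/2) = [0.03713·108/0.03241 + 0.36]·(866.3·1.94²/2) = [123.7 + 0.36]·1630 = 2.023e+05 Pa.
Q = V·A = 1.94·0.000825 = 0.0016 m³/s.
Pumping power P = QΔP = 0.0016·2.023e+05 = 323.80 W = 323.8 W.

P ≈ 323.8 W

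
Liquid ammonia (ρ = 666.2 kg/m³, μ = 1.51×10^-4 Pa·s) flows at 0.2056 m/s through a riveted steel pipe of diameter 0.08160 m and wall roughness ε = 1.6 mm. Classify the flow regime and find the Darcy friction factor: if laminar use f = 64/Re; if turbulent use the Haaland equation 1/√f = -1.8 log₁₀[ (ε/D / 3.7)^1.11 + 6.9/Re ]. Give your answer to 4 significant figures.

Re = ρVD/μ = 666.2·0.2056·0.0816/0.000151 = 7.402e+04.
Re > 4000 → turbulent. ε/D = 0.0016/0.0816 = 0.0196; Haaland: 1/√f = -1.8 log₁₀[0.00298 + 9.32e-05] = 4.523, so f = 0.04888.

f ≈ 0.04888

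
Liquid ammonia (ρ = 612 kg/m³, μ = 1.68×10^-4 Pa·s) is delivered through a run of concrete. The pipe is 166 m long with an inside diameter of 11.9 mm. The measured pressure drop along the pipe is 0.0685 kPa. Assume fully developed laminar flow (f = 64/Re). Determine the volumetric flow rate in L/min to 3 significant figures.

Q ≈ 0.0725 L/min

For laminar flow, f = 64/Re with Re = ρVD/μ, so Darcy-Weisbach reduces to ΔP = 32μLV/D². Solving for V: V = ΔP·D²/(32μL) = 68.5·(0.0119)²/(32·0.000168·166) = 0.01087 m/s.
Check: Re = ρVD/μ = 612·0.01087·0.0119/0.000168 = 471.2 < 2300, so the laminar assumption holds.
Q = V·A = 0.01087·(π/4·0.0119²) = 1.209e-06 m³/s = 0.0725 L/min.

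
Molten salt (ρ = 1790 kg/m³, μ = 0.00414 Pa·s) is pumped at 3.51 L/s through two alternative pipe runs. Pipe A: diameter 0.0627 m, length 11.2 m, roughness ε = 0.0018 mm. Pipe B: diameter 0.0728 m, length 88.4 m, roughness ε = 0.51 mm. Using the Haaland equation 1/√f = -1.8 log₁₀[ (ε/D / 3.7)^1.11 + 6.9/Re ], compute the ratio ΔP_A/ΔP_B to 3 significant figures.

ΔP_A/ΔP_B ≈ 0.171

Pipe A: V = Q/A = 0.00351/0.003088 = 1.137 m/s; Re = 3.082e+04; ε/D = 2.87e-05; Haaland → f = 0.02322; ΔP_A = f(L/D)(ρV²/2) = 4797 Pa.
Pipe B: V = Q/A = 0.00351/0.004162 = 0.8432 m/s; Re = 2.654e+04; ε/D = 0.00701; Haaland → f = 0.03627; ΔP_B = f(L/D)(ρV²/2) = 2.803e+04 Pa.
ΔP_A/ΔP_B = 4797/2.803e+04 = 0.171.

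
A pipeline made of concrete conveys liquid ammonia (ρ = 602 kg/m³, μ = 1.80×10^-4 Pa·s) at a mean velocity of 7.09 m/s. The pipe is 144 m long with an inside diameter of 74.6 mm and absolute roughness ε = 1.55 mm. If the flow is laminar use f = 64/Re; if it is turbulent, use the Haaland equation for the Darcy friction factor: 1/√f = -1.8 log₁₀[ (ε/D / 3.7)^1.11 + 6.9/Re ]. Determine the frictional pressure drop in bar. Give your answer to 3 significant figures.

ΔP ≈ 14.5 bar

Reynolds number Re = ρVD/μ = 602 · 7.09 · 0.0746 / 0.00018 = 1.769e+06.
Re > 4000 → turbulent. Relative roughness ε/D = 0.00155/0.0746 = 0.0208. Haaland: 1/√f = -1.8 log₁₀[(0.0208/3.7)^1.11 + 6.9/1.769e+06] = -1.8 log₁₀[0.00318 + 3.9e-06] = 4.496, so f = 0.04948.
Darcy-Weisbach: ΔP = f(L/D)(ρV²/2) = 0.04948·(144/0.0746)·(602·7.09²/2) = 0.04948·1930·1.513e+04 = 1.445e+06 Pa.
ΔP = 1.445e+06 Pa = 14.5 bar.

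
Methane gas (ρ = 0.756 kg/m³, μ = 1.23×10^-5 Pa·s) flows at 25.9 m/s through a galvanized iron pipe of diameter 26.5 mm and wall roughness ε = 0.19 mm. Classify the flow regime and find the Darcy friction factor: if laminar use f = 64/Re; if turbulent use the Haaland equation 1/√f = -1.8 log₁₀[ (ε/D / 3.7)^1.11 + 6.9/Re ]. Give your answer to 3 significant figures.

Re = ρVD/μ = 0.756·25.9·0.0265/1.23e-05 = 4.219e+04.
Re > 4000 → turbulent. ε/D = 0.00019/0.0265 = 0.00717; Haaland: 1/√f = -1.8 log₁₀[0.000975 + 0.000164] = 5.299, so f = 0.03562.

f ≈ 0.0356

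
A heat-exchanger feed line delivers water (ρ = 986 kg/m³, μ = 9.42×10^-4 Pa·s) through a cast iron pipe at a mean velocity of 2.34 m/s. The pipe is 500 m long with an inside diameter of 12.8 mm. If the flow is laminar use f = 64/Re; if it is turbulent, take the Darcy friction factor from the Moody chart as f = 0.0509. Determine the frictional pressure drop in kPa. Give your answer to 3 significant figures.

Reynolds number Re = ρVD/μ = 986 · 2.34 · 0.0128 / 0.000942 = 3.135e+04.
Re > 4000 → turbulent; use the Moody-chart value f = 0.0509.
Darcy-Weisbach: ΔP = f(L/D)(ρV²/2) = 0.0509·(500/0.0128)·(986·2.34²/2) = 0.0509·3.906e+04·2699 = 5.367e+06 Pa.
ΔP = 5.367e+06 Pa = 5370 kPa.

ΔP ≈ 5370 kPa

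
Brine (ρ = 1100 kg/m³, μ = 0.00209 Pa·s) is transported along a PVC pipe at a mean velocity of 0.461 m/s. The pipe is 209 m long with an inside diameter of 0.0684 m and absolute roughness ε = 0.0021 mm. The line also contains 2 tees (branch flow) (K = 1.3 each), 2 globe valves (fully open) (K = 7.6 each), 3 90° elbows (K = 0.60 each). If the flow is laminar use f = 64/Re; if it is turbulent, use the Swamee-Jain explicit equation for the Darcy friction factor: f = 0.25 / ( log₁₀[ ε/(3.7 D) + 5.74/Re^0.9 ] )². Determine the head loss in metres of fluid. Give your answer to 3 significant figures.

Reynolds number Re = ρVD/μ = 1100 · 0.461 · 0.0684 / 0.00209 = 1.66e+04.
Re > 4000 → turbulent. Relative roughness ε/D = 2.1e-06/0.0684 = 3.07e-05. Swamee-Jain: f = 0.25/(log₁₀[3.07e-05/3.7 + 5.74/1.66e+04^0.9])² = 0.25/(log₁₀[8.3e-06 + 0.000914])² = 0.25/(-3.035)² = 0.02714.
Total minor-loss coefficient ΣK = 2·1.3 + 2·7.6 + 3·0.6 = 19.6.
ΔP = [f·L/D + ΣK]·(ρV²/2) = [0.02714·209/0.0684 + 19.6]·(1100·0.461²/2) = [82.92 + 19.6]·116.9 = 1.198e+04 Pa.
Head loss h_f = ΔP/(ρg) = 1.198e+04/(1100·9.81) = 1.11 m.

h_f ≈ 1.11 m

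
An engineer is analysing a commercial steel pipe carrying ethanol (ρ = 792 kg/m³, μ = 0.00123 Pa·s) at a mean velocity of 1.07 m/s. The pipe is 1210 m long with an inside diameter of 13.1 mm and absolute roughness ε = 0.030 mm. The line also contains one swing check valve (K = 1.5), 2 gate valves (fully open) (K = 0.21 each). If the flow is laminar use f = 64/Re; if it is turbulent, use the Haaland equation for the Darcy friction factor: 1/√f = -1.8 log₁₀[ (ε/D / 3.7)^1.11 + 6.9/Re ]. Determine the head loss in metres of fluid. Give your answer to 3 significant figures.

Reynolds number Re = ρVD/μ = 792 · 1.07 · 0.0131 / 0.00123 = 9026.
Re > 4000 → turbulent. Relative roughness ε/D = 3e-05/0.0131 = 0.00229. Haaland: 1/√f = -1.8 log₁₀[(0.00229/3.7)^1.11 + 6.9/9026] = -1.8 log₁₀[0.000275 + 0.000764] = 5.37, so f = 0.03468.
Total minor-loss coefficient ΣK = 1·1.5 + 2·0.21 = 1.92.
ΔP = [f·L/D + ΣK]·(ρV²/2) = [0.03468·1210/0.0131 + 1.92]·(792·1.07²/2) = [3203 + 1.92]·453.4 = 1.453e+06 Pa.
Head loss h_f = ΔP/(ρg) = 1.453e+06/(792·9.81) = 187 m.

h_f ≈ 187 m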